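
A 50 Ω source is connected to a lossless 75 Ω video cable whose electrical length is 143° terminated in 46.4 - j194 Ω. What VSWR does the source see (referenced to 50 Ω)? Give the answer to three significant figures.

VSWR ≈ 18.6

tan(βl) = -0.754
Z_in = Z_0·(Z_L + jZ_0·tanβl)/(Z_0 + jZ_L·tanβl) = 65.1 + j232 Ω
Γ_s = (Z_in − Z_s)/(Z_in + Z_s) = (15.1 + j232)/(115 + j232), |Γ_s| = 0.898
VSWR = (1 + |Γ_s|)/(1 − |Γ_s|)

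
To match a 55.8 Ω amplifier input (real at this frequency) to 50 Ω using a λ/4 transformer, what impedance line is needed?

Z_qwt = √(Z_0·R_L) = √(50 × 55.8) = √2790

Z_qwt ≈ 52.8 Ω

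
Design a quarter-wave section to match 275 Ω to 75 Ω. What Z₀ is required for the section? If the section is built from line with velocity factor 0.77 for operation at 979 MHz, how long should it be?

Z_qwt ≈ 144 Ω; length ≈ 5.9 cm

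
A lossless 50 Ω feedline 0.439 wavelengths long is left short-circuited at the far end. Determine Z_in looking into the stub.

Z_in ≈ −j20.2 Ω

βl = 2π × 0.439 = 158°
tan(βl) = -0.403
For a short-circuited stub, Z_in = jZ_0·tan(βl)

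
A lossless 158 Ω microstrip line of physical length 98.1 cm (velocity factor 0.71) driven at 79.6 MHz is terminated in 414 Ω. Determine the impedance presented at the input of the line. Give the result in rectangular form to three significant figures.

λ = v/f = 0.71·c / 79.6 MHz = 2.68 m
βl = 2π·l/λ = 2π × 0.367 = 132°
tan(βl) = tan(132°) = -1.11
Z_in = Z_0·(Z_L + jZ_0·tanβl)/(Z_0 + jZ_L·tanβl)
     = 158·(414 − j176)/(158 − j460)

Z_in ≈ 97.6 + j109 Ω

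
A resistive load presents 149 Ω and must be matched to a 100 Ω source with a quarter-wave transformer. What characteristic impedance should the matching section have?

Z_qwt ≈ 122 Ω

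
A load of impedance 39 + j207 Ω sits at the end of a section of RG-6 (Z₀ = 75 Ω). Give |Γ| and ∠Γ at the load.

Γ ≈ 0.889 ∠ 38.7°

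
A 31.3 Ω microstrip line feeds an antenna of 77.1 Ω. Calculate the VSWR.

VSWR ≈ 2.46

For a purely resistive load, VSWR = R_L/Z_0 or Z_0/R_L (whichever > 1) = 77.1/31.3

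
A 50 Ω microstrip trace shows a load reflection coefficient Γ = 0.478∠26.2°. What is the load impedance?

Z_L = Z_0·(1 + Γ)/(1 − Γ) = 50·(1.43 + j0.211)/(0.571 − j0.211)

Z_L ≈ 104 + j56.9 Ω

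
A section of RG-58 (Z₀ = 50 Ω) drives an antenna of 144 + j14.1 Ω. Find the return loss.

RL ≈ 6.22 dB

Γ = (94 + j14.1)/(194 + j14.1), |Γ| = 0.489
RL = −20·log₁₀|Γ| = −20·log₁₀(0.489)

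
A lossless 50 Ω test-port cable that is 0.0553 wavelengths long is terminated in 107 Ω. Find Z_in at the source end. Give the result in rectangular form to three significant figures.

Z_in ≈ 75.6 − j40.5 Ω

βl = 2π × 0.0553 = 19.9°
tan(βl) = tan(19.9°) = 0.362
Z_in = Z_0·(Z_L + jZ_0·tanβl)/(Z_0 + jZ_L·tanβl)
     = 50·(107 + j18.1)/(50 + j38.8)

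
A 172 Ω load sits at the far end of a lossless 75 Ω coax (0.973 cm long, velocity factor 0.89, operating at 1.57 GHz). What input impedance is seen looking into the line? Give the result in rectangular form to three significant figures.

λ = v/f = 0.89·c / 1.57 GHz = 0.17 m
βl = 2π·l/λ = 2π × 0.0572 = 20.6°
tan(βl) = tan(20.6°) = 0.376
Z_in = Z_0·(Z_L + jZ_0·tanβl)/(Z_0 + jZ_L·tanβl)
     = 75·(172 + j28.2)/(75 + j64.6)

Z_in ≈ 113 − j68.9 Ω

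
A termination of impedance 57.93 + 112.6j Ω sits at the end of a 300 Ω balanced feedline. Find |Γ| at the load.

Γ = (Z_L − Z_0)/(Z_L + Z_0) = (-242.1 + j112.6)/(357.9 + j112.6)
|Γ| = 267/375

|Γ| ≈ 0.712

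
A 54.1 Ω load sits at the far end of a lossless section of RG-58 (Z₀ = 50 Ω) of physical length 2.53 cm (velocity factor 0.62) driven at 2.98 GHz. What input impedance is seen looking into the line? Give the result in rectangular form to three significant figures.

Z_in ≈ 51.3 + j3.76 Ω

λ = v/f = 0.62·c / 2.98 GHz = 0.0624 m
βl = 2π·l/λ = 2π × 0.405 = 146°
tan(βl) = tan(146°) = -0.676
Z_in = Z_0·(Z_L + jZ_0·tanβl)/(Z_0 + jZ_L·tanβl)
     = 50·(54.1 − j33.8)/(50 − j36.6)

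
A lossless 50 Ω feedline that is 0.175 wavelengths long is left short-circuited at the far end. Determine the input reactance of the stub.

X_in ≈ 98.1 Ω (inductive)

βl = 2π × 0.175 = 63°
tan(βl) = 1.96
For a short-circuited stub, Z_in = jZ_0·tan(βl)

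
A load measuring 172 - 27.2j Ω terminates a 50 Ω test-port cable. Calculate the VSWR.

Γ = (Z_L − Z_0)/(Z_L + Z_0) = (122 − j27.2)/(222 − j27.2)
|Γ| = 125/224 = 0.559
VSWR = (1 + |Γ|)/(1 − |Γ|) = 1.56/0.441

VSWR ≈ 3.53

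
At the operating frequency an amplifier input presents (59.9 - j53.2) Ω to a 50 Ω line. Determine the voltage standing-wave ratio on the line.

VSWR ≈ 2.59

Γ = (Z_L − Z_0)/(Z_L + Z_0) = (9.9 − j53.2)/(109.9 − j53.2)
|Γ| = 54.1/122 = 0.443
VSWR = (1 + |Γ|)/(1 − |Γ|) = 1.44/0.557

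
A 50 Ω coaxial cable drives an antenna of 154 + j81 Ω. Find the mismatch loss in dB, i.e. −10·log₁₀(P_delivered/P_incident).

mismatch loss ≈ 1.94 dB

Γ = (104 + j81)/(204 + j81), |Γ| = 0.601
|Γ|² = 0.361, so P_del/P_inc = 1 − |Γ|² = 0.639
ML = −10·log₁₀(1 − |Γ|²)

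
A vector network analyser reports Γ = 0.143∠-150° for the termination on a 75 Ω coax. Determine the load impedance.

Z_L ≈ 57.9 − j8.46 Ω

Z_L = Z_0·(1 + Γ)/(1 − Γ) = 75·(0.876 − j0.0715)/(1.12 + j0.0715)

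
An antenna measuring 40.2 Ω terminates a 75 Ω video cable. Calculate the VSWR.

VSWR ≈ 1.87

Γ = (40.2 − 75)/(40.2 + 75) = -0.302
VSWR = (1 + 0.302)/(1 − 0.302)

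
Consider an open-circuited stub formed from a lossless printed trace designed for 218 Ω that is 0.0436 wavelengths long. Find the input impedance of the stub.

βl = 2π × 0.0436 = 15.7°
tan(βl) = 0.281
For an open-circuited stub, Z_in = −jZ_0·cot(βl) = −jZ_0/tan(βl)

Z_in ≈ −j776 Ω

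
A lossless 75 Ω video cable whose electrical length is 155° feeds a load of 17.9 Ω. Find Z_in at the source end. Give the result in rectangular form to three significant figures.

Z_in ≈ 21.5 − j32.6 Ω

tan(βl) = tan(155°) = -0.466
Z_in = Z_0·(Z_L + jZ_0·tanβl)/(Z_0 + jZ_L·tanβl)
     = 75·(17.9 − j35)/(75 − j8.35)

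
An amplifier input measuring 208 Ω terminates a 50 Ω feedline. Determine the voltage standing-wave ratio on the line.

VSWR ≈ 4.16

For a purely resistive load, VSWR = R_L/Z_0 or Z_0/R_L (whichever > 1) = 208/50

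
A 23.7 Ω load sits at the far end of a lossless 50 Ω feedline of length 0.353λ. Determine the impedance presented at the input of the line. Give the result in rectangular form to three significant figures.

Z_in ≈ 46.8 − j36.8 Ω

βl = 2π × 0.353 = 127°
tan(βl) = tan(127°) = -1.32
Z_in = Z_0·(Z_L + jZ_0·tanβl)/(Z_0 + jZ_L·tanβl)
     = 50·(23.7 − j66.2)/(50 − j31.4)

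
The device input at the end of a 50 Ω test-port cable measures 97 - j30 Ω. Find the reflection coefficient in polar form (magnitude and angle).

Γ ≈ 0.372 ∠ -21°

Γ = (Z_L − Z_0)/(Z_L + Z_0) = (47 − j30)/(147 − j30)
|Γ| = 55.8/150 = 0.372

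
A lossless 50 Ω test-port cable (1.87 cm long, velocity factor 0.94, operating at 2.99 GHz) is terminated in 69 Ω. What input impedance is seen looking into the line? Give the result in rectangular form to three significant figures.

Z_in ≈ 38.1 − j7.55 Ω

λ = v/f = 0.94·c / 2.99 GHz = 0.0943 m
βl = 2π·l/λ = 2π × 0.198 = 71.4°
tan(βl) = tan(71.4°) = 2.97
Z_in = Z_0·(Z_L + jZ_0·tanβl)/(Z_0 + jZ_L·tanβl)
     = 50·(69 + j148)/(50 + j205)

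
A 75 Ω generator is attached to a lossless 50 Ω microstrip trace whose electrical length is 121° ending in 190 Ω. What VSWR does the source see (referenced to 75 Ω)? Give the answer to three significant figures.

tan(βl) = -1.66
Z_in = Z_0·(Z_L + jZ_0·tanβl)/(Z_0 + jZ_L·tanβl) = 17.5 + j27.3 Ω
Γ_s = (Z_in − Z_s)/(Z_in + Z_s) = (-57.5 + j27.3)/(92.5 + j27.3), |Γ_s| = 0.66
VSWR = (1 + |Γ_s|)/(1 − |Γ_s|)

VSWR ≈ 4.89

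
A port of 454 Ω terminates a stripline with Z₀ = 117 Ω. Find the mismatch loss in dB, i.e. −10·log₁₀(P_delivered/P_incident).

Γ = (454 − 117)/(454 + 117) = 0.59
|Γ|² = 0.348, so P_del/P_inc = 1 − |Γ|² = 0.652
ML = −10·log₁₀(1 − |Γ|²)

mismatch loss ≈ 1.86 dB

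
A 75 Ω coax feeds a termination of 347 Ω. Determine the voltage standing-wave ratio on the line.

Γ = (347 − 75)/(347 + 75) = 0.645
VSWR = (1 + 0.645)/(1 − 0.645)

VSWR ≈ 4.63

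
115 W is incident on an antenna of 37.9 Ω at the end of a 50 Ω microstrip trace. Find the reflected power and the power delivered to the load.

P_reflected ≈ 2.18 W; P_delivered ≈ 113 W

Γ = (37.9 − 50)/(37.9 + 50) = -0.138
|Γ|² = 0.0189
P_refl = |Γ|²·P_inc = 2.18 W, P_del = (1 − |Γ|²)·P_inc = 113 W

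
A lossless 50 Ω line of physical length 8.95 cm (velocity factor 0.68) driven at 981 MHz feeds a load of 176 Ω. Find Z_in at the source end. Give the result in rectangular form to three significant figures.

λ = v/f = 0.68·c / 981 MHz = 0.208 m
βl = 2π·l/λ = 2π × 0.43 = 155°
tan(βl) = tan(155°) = -0.468
Z_in = Z_0·(Z_L + jZ_0·tanβl)/(Z_0 + jZ_L·tanβl)
     = 50·(176 − j23.4)/(50 − j82.3)

Z_in ≈ 57.8 + j71.8 Ω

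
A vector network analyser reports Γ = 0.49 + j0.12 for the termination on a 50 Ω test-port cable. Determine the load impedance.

Z_L ≈ 136 + j43.7 Ω

Z_L = Z_0·(1 + Γ)/(1 − Γ) = 50·(1.49 + j0.12)/(0.51 − j0.12)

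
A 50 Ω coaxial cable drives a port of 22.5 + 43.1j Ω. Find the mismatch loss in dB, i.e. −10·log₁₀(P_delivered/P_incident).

mismatch loss ≈ 1.99 dB

Γ = (-27.5 + j43.1)/(72.5 + j43.1), |Γ| = 0.606
|Γ|² = 0.367, so P_del/P_inc = 1 − |Γ|² = 0.633
ML = −10·log₁₀(1 − |Γ|²)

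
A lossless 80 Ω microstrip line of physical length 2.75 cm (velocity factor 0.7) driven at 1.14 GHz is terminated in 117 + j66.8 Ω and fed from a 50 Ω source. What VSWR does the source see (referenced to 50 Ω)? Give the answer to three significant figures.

VSWR ≈ 2.92

λ = v/f = 0.7·c / 1.14 GHz = 0.184 m
βl = 2π·l/λ = 2π × 0.149 = 53.7°
tan(βl) = 1.36
Z_in = Z_0·(Z_L + jZ_0·tanβl)/(Z_0 + jZ_L·tanβl) = 83.7 − j64.5 Ω
Γ_s = (Z_in − Z_s)/(Z_in + Z_s) = (33.7 − j64.5)/(134 − j64.5), |Γ_s| = 0.49
VSWR = (1 + |Γ_s|)/(1 − |Γ_s|)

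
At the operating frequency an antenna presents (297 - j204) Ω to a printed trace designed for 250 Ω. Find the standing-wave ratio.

Γ = (Z_L − Z_0)/(Z_L + Z_0) = (47 − j204)/(547 − j204)
|Γ| = 209/584 = 0.359
VSWR = (1 + |Γ|)/(1 − |Γ|) = 1.36/0.641

VSWR ≈ 2.12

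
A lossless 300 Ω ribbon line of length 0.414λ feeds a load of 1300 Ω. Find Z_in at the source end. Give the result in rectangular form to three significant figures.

βl = 2π × 0.414 = 149°
tan(βl) = tan(149°) = -0.6
Z_in = Z_0·(Z_L + jZ_0·tanβl)/(Z_0 + jZ_L·tanβl)
     = 300·(1300 − j180)/(300 − j780)

Z_in ≈ 228 + j412 Ω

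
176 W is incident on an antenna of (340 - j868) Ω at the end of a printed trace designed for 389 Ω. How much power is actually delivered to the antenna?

|Γ| = |(-49 − j868)/(729 − j868)| = 0.767
|Γ|² = 0.588
P_refl = |Γ|²·P_inc = 104 W, P_del = (1 − |Γ|²)·P_inc = 72.5 W

P_delivered ≈ 72.5 W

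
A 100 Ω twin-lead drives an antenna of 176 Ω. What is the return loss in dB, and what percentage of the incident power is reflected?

Γ = (176 − 100)/(176 + 100) = 0.275
RL = −20·log₁₀(0.275) = 11.2 dB
P_refl/P_inc = |Γ|² = 0.0758

RL ≈ 11.2 dB; 7.58% of incident power reflected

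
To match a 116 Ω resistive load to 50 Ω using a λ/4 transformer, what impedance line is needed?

Z_qwt = √(Z_0·R_L) = √(50 × 116) = √5800

Z_qwt ≈ 76.2 Ω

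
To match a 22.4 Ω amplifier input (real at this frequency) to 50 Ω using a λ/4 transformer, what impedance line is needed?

Z_qwt ≈ 33.5 Ω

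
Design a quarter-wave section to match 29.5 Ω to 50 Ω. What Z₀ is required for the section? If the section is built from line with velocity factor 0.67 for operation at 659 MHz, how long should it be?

Z_qwt ≈ 38.4 Ω; length ≈ 7.63 cm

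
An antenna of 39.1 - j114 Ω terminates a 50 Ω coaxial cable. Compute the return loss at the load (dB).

Γ = (-10.9 − j114)/(89.1 − j114), |Γ| = 0.791
RL = −20·log₁₀|Γ| = −20·log₁₀(0.791)

RL ≈ 2.03 dB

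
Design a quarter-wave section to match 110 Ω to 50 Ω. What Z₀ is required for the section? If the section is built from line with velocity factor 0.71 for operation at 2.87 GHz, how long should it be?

Z_qwt = √(Z_0·R_L) = √(50 × 110) = √5500
λ = 0.71·c/f = 0.0742 m, so l = λ/4 = 0.0186 m

Z_qwt ≈ 74.2 Ω; length ≈ 1.86 cm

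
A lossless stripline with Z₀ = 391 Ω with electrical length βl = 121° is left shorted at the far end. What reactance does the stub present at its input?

tan(βl) = -1.66
For a shorted stub, Z_in = jZ_0·tan(βl)

X_in ≈ -651 Ω (capacitive)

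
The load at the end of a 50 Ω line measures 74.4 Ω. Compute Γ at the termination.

Γ = 0.196

Γ = (Z_L − Z_0)/(Z_L + Z_0) = (74.4 − 50)/(74.4 + 50) = 24.4/124.4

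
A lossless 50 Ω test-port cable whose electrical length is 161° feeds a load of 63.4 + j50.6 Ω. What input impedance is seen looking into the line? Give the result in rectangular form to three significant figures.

tan(βl) = tan(161°) = -0.344
Z_in = Z_0·(Z_L + jZ_0·tanβl)/(Z_0 + jZ_L·tanβl)
     = 50·(63.4 + j33.4)/(67.4 − j21.8)

Z_in ≈ 35.3 + j36.2 Ω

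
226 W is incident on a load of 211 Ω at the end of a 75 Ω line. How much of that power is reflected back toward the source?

P_reflected ≈ 51.1 W

Γ = (211 − 75)/(211 + 75) = 0.476
|Γ|² = 0.226
P_refl = |Γ|²·P_inc = 51.1 W, P_del = (1 − |Γ|²)·P_inc = 175 W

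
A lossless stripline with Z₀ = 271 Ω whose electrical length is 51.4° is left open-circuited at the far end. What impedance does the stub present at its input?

Z_in ≈ −j216 Ω

tan(βl) = 1.25
For an open-circuited stub, Z_in = −jZ_0·cot(βl) = −jZ_0/tan(βl)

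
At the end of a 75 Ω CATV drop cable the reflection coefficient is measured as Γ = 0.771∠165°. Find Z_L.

Z_L ≈ 9.86 + j9.71 Ω

Z_L = Z_0·(1 + Γ)/(1 − Γ) = 75·(0.255 + j0.2)/(1.74 − j0.2)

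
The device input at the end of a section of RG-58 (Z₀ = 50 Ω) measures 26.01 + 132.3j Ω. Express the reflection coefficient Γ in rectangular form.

Γ ≈ 0.674 + j0.568

Γ = (Z_L − Z_0)/(Z_L + Z_0) = (-23.99 + j132.3)/(76.01 + j132.3)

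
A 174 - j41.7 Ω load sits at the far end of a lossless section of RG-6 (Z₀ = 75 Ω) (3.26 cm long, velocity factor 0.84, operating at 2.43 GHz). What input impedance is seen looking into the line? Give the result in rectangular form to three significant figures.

Z_in ≈ 38.1 + j34.2 Ω

λ = v/f = 0.84·c / 2.43 GHz = 0.104 m
βl = 2π·l/λ = 2π × 0.314 = 113°
tan(βl) = tan(113°) = -2.34
Z_in = Z_0·(Z_L + jZ_0·tanβl)/(Z_0 + jZ_L·tanβl)
     = 75·(174 − j217)/(-22.4 − j407)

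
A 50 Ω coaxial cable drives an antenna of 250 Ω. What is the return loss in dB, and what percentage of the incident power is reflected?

RL ≈ 3.52 dB; 44.4% of incident power reflected

Γ = (250 − 50)/(250 + 50) = 0.667
RL = −20·log₁₀(0.667) = 3.52 dB
P_refl/P_inc = |Γ|² = 0.444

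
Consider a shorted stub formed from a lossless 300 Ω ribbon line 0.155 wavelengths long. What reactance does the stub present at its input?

βl = 2π × 0.155 = 55.8°
tan(βl) = 1.47
For a shorted stub, Z_in = jZ_0·tan(βl)

X_in ≈ 441 Ω (inductive)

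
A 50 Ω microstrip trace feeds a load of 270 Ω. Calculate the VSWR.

VSWR ≈ 5.4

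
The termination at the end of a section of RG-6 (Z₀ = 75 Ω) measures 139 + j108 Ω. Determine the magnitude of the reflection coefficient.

Γ = (Z_L − Z_0)/(Z_L + Z_0) = (64 + j108)/(214 + j108)
|Γ| = 126/240

|Γ| ≈ 0.524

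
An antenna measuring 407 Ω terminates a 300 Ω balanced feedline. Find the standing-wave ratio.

VSWR ≈ 1.36

Γ = (407 − 300)/(407 + 300) = 0.151
VSWR = (1 + 0.151)/(1 − 0.151)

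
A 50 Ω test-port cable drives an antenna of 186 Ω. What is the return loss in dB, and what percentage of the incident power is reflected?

Γ = (186 − 50)/(186 + 50) = 0.576
RL = −20·log₁₀(0.576) = 4.79 dB
P_refl/P_inc = |Γ|² = 0.332

RL ≈ 4.79 dB; 33.2% of incident power reflected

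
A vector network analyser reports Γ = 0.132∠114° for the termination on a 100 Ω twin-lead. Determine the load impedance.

Z_L = Z_0·(1 + Γ)/(1 − Γ) = 100·(0.946 + j0.121)/(1.05 − j0.121)

Z_L ≈ 87.4 + j21.4 Ω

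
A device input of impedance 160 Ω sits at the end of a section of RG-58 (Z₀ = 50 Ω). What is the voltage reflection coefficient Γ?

Γ = 0.524

Γ = (Z_L − Z_0)/(Z_L + Z_0) = (160 − 50)/(160 + 50) = 110/210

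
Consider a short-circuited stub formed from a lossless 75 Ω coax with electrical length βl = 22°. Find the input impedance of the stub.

tan(βl) = 0.404
For a short-circuited stub, Z_in = jZ_0·tan(βl)

Z_in ≈ +j30.3 Ω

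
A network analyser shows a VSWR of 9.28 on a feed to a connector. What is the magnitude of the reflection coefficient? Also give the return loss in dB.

|Γ| ≈ 0.805; return loss ≈ 1.88 dB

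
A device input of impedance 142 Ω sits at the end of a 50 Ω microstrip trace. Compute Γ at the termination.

Γ = (Z_L − Z_0)/(Z_L + Z_0) = (142 − 50)/(142 + 50) = 92/192

Γ = 0.479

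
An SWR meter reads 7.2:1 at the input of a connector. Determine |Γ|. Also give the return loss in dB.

|Γ| ≈ 0.756; return loss ≈ 2.43 dB

|Γ| = (S − 1)/(S + 1) = (7.2 − 1)/(7.2 + 1) = 6.2/8.2
RL = −20·log₁₀|Γ| = −20·log₁₀(0.756)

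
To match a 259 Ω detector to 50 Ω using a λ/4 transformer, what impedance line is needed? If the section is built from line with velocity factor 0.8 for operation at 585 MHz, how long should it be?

Z_qwt = √(Z_0·R_L) = √(50 × 259) = √12950
λ = 0.8·c/f = 0.41 m, so l = λ/4 = 0.103 m

Z_qwt ≈ 114 Ω; length ≈ 10.3 cm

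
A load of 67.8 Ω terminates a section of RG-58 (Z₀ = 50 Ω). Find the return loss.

Γ = (67.8 − 50)/(67.8 + 50) = 0.151
RL = −20·log₁₀|Γ| = −20·log₁₀(0.151)

RL ≈ 16.4 dB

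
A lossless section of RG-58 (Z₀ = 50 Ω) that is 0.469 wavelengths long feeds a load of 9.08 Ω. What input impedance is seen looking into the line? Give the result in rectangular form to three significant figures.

βl = 2π × 0.469 = 169°
tan(βl) = tan(169°) = -0.197
Z_in = Z_0·(Z_L + jZ_0·tanβl)/(Z_0 + jZ_L·tanβl)
     = 50·(9.08 − j9.86)/(50 − j1.79)

Z_in ≈ 9.42 − j9.53 Ω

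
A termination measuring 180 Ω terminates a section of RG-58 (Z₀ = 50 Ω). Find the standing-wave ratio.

VSWR ≈ 3.6

For a purely resistive load, VSWR = R_L/Z_0 or Z_0/R_L (whichever > 1) = 180/50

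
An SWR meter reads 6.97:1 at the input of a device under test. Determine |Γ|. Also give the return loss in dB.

|Γ| = (S − 1)/(S + 1) = (6.97 − 1)/(6.97 + 1) = 5.97/7.97
RL = −20·log₁₀|Γ| = −20·log₁₀(0.749)

|Γ| ≈ 0.749; return loss ≈ 2.51 dB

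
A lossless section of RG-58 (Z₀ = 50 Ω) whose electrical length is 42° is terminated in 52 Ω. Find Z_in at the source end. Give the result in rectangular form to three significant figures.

Z_in ≈ 50.2 − j1.96 Ω

tan(βl) = tan(42°) = 0.9
Z_in = Z_0·(Z_L + jZ_0·tanβl)/(Z_0 + jZ_L·tanβl)
     = 50·(52 + j45)/(50 + j46.8)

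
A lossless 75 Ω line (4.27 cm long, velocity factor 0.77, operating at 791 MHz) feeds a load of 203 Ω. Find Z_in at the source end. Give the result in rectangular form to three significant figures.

λ = v/f = 0.77·c / 791 MHz = 0.292 m
βl = 2π·l/λ = 2π × 0.146 = 52.6°
tan(βl) = tan(52.6°) = 1.31
Z_in = Z_0·(Z_L + jZ_0·tanβl)/(Z_0 + jZ_L·tanβl)
     = 75·(203 + j98.2)/(75 + j266)

Z_in ≈ 40.6 − j45.8 Ω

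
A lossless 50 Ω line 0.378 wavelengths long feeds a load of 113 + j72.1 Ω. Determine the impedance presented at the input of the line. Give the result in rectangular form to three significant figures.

Z_in ≈ 20.9 + j29 Ω

βl = 2π × 0.378 = 136°
tan(βl) = tan(136°) = -0.963
Z_in = Z_0·(Z_L + jZ_0·tanβl)/(Z_0 + jZ_L·tanβl)
     = 50·(113 + j24)/(119 − j109)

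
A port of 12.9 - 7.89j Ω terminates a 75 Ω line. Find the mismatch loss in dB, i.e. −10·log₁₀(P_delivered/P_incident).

Γ = (-62.1 − j7.89)/(87.9 − j7.89), |Γ| = 0.709
|Γ|² = 0.503, so P_del/P_inc = 1 − |Γ|² = 0.497
ML = −10·log₁₀(1 − |Γ|²)

mismatch loss ≈ 3.04 dB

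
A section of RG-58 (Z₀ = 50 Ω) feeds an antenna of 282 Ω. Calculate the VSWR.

For a purely resistive load, VSWR = R_L/Z_0 or Z_0/R_L (whichever > 1) = 282/50

VSWR ≈ 5.64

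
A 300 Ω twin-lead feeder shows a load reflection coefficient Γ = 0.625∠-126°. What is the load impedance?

Z_L ≈ 86 − j143 Ω

Z_L = Z_0·(1 + Γ)/(1 − Γ) = 300·(0.633 − j0.506)/(1.37 + j0.506)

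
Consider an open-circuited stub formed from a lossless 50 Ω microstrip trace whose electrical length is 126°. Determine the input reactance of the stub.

tan(βl) = -1.38
For an open-circuited stub, Z_in = −jZ_0·cot(βl) = −jZ_0/tan(βl)

X_in ≈ 36.3 Ω (inductive)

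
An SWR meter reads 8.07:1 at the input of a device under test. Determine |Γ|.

|Γ| = (S − 1)/(S + 1) = (8.07 − 1)/(8.07 + 1) = 7.07/9.07

|Γ| ≈ 0.779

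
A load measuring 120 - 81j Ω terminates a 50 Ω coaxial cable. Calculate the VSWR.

VSWR ≈ 3.64

Γ = (Z_L − Z_0)/(Z_L + Z_0) = (70 − j81)/(170 − j81)
|Γ| = 107/188 = 0.569
VSWR = (1 + |Γ|)/(1 − |Γ|) = 1.57/0.431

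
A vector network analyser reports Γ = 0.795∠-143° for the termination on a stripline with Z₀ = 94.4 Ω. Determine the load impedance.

Z_L ≈ 12 − j31.1 Ω

Z_L = Z_0·(1 + Γ)/(1 − Γ) = 94.4·(0.365 − j0.478)/(1.63 + j0.478)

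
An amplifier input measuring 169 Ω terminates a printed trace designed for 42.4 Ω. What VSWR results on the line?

VSWR ≈ 3.99

Γ = (169 − 42.4)/(169 + 42.4) = 0.599
VSWR = (1 + 0.599)/(1 − 0.599)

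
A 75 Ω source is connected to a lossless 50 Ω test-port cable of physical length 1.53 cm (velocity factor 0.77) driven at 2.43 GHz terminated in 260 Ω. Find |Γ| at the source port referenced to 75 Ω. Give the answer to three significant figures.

λ = v/f = 0.77·c / 2.43 GHz = 0.0951 m
βl = 2π·l/λ = 2π × 0.161 = 57.9°
tan(βl) = 1.6
Z_in = Z_0·(Z_L + jZ_0·tanβl)/(Z_0 + jZ_L·tanβl) = 13.2 − j29.7 Ω
Γ_s = (Z_in − Z_s)/(Z_in + Z_s) = (-61.8 − j29.7)/(88.2 − j29.7), |Γ_s| = 0.737

|Γ| ≈ 0.737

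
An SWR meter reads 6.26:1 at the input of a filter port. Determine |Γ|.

|Γ| ≈ 0.725

|Γ| = (S − 1)/(S + 1) = (6.26 − 1)/(6.26 + 1) = 5.26/7.26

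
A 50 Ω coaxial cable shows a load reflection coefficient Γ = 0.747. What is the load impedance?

Z_L = Z_0·(1 + Γ)/(1 − Γ) = 50·(1.75)/(0.253)

Z_L ≈ 345 Ω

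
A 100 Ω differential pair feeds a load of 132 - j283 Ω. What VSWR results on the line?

Γ = (Z_L − Z_0)/(Z_L + Z_0) = (32 − j283)/(232 − j283)
|Γ| = 285/366 = 0.778
VSWR = (1 + |Γ|)/(1 − |Γ|) = 1.78/0.222

VSWR ≈ 8.02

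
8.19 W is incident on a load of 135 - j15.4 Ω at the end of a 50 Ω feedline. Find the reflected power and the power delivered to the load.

|Γ| = |(85 − j15.4)/(185 − j15.4)| = 0.465
|Γ|² = 0.217
P_refl = |Γ|²·P_inc = 1.77 W, P_del = (1 − |Γ|²)·P_inc = 6.42 W

P_reflected ≈ 1.77 W; P_delivered ≈ 6.42 W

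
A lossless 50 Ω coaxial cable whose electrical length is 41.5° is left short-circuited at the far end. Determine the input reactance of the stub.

tan(βl) = 0.885
For a short-circuited stub, Z_in = jZ_0·tan(βl)

X_in ≈ 44.2 Ω (inductive)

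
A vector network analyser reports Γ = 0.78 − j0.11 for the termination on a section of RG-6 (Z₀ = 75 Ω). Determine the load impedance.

Z_L = Z_0·(1 + Γ)/(1 − Γ) = 75·(1.78 − j0.11)/(0.22 + j0.11)

Z_L ≈ 470 − j273 Ω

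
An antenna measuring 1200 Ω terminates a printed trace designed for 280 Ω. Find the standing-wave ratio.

VSWR ≈ 4.29

Γ = (1200 − 280)/(1200 + 280) = 0.622
VSWR = (1 + 0.622)/(1 − 0.622)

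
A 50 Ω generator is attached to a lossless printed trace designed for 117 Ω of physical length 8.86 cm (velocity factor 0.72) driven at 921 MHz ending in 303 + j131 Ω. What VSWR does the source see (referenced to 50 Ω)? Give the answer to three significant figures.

λ = v/f = 0.72·c / 921 MHz = 0.235 m
βl = 2π·l/λ = 2π × 0.378 = 136°
tan(βl) = -0.966
Z_in = Z_0·(Z_L + jZ_0·tanβl)/(Z_0 + jZ_L·tanβl) = 55.3 + j75.1 Ω
Γ_s = (Z_in − Z_s)/(Z_in + Z_s) = (5.32 + j75.1)/(105 + j75.1), |Γ_s| = 0.582
VSWR = (1 + |Γ_s|)/(1 − |Γ_s|)

VSWR ≈ 3.79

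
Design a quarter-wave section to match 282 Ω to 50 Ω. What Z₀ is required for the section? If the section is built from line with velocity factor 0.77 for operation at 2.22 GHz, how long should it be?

Z_qwt ≈ 119 Ω; length ≈ 2.6 cm

Z_qwt = √(Z_0·R_L) = √(50 × 282) = √14100
λ = 0.77·c/f = 0.104 m, so l = λ/4 = 0.026 m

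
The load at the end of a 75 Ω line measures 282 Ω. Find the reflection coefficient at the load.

Γ = 0.58

Γ = (Z_L − Z_0)/(Z_L + Z_0) = (282 − 75)/(282 + 75) = 207/357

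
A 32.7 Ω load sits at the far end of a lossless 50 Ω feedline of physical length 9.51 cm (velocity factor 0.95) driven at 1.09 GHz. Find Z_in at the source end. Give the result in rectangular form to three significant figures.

Z_in ≈ 48.6 − j21 Ω

λ = v/f = 0.95·c / 1.09 GHz = 0.261 m
βl = 2π·l/λ = 2π × 0.364 = 131°
tan(βl) = tan(131°) = -1.15
Z_in = Z_0·(Z_L + jZ_0·tanβl)/(Z_0 + jZ_L·tanβl)
     = 50·(32.7 − j57.6)/(50 − j37.7)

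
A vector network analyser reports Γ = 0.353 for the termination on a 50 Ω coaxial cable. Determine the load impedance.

Z_L = Z_0·(1 + Γ)/(1 − Γ) = 50·(1.35)/(0.647)

Z_L ≈ 105 Ω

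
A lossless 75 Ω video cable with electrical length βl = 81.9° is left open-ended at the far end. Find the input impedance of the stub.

tan(βl) = 7.03
For an open-ended stub, Z_in = −jZ_0·cot(βl) = −jZ_0/tan(βl)

Z_in ≈ −j10.7 Ω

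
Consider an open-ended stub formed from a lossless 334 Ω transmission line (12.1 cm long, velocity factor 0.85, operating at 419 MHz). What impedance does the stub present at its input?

λ = v/f = 0.85·c / 419 MHz = 0.609 m
βl = 2π·l/λ = 2π × 0.199 = 71.6°
tan(βl) = 3
For an open-ended stub, Z_in = −jZ_0·cot(βl) = −jZ_0/tan(βl)

Z_in ≈ −j111 Ω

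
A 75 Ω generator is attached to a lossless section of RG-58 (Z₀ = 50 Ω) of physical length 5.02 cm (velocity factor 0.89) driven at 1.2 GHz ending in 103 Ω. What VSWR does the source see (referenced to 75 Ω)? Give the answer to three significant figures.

VSWR ≈ 3.06

λ = v/f = 0.89·c / 1.2 GHz = 0.223 m
βl = 2π·l/λ = 2π × 0.226 = 81.2°
tan(βl) = 6.48
Z_in = Z_0·(Z_L + jZ_0·tanβl)/(Z_0 + jZ_L·tanβl) = 24.7 − j5.87 Ω
Γ_s = (Z_in − Z_s)/(Z_in + Z_s) = (-50.3 − j5.87)/(99.7 − j5.87), |Γ_s| = 0.507
VSWR = (1 + |Γ_s|)/(1 − |Γ_s|)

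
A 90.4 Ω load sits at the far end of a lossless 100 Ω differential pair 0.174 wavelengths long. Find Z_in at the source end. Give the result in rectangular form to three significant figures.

βl = 2π × 0.174 = 62.6°
tan(βl) = tan(62.6°) = 1.93
Z_in = Z_0·(Z_L + jZ_0·tanβl)/(Z_0 + jZ_L·tanβl)
     = 100·(90.4 + j193)/(100 + j175)

Z_in ≈ 106 + j8.72 Ω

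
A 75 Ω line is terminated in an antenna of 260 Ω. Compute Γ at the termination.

Γ = 0.552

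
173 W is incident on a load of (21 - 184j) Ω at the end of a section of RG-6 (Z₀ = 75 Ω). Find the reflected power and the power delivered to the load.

P_reflected ≈ 148 W; P_delivered ≈ 25.3 W

|Γ| = |(-54 − j184)/(96 − j184)| = 0.924
|Γ|² = 0.854
P_refl = |Γ|²·P_inc = 148 W, P_del = (1 − |Γ|²)·P_inc = 25.3 W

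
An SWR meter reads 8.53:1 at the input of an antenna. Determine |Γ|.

|Γ| = (S − 1)/(S + 1) = (8.53 − 1)/(8.53 + 1) = 7.53/9.53

|Γ| ≈ 0.79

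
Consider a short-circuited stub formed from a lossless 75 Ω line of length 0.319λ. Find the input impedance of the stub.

βl = 2π × 0.319 = 115°
tan(βl) = -2.16
For a short-circuited stub, Z_in = jZ_0·tan(βl)

Z_in ≈ −j162 Ω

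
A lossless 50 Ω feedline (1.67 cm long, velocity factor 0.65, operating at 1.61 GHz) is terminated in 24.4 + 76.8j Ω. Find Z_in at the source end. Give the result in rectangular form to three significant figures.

Z_in ≈ 59.3 − j126 Ω

λ = v/f = 0.65·c / 1.61 GHz = 0.121 m
βl = 2π·l/λ = 2π × 0.138 = 49.6°
tan(βl) = tan(49.6°) = 1.18
Z_in = Z_0·(Z_L + jZ_0·tanβl)/(Z_0 + jZ_L·tanβl)
     = 50·(24.4 + j136)/(-40.4 + j28.7)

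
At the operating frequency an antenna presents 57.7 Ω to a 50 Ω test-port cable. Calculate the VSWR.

VSWR ≈ 1.15

Γ = (57.7 − 50)/(57.7 + 50) = 0.0715
VSWR = (1 + 0.0715)/(1 − 0.0715)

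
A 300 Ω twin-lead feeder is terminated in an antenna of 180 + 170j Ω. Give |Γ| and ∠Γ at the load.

Γ ≈ 0.409 ∠ 106°

Γ = (Z_L − Z_0)/(Z_L + Z_0) = (-120 + j170)/(480 + j170)
|Γ| = 208/509 = 0.409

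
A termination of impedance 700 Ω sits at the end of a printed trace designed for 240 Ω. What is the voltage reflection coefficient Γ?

Γ = (Z_L − Z_0)/(Z_L + Z_0) = (700 − 240)/(700 + 240) = 460/940

Γ = 0.489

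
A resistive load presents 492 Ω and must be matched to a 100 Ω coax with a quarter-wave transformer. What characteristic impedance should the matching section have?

Z_qwt = √(Z_0·R_L) = √(100 × 492) = √49200

Z_qwt ≈ 222 Ω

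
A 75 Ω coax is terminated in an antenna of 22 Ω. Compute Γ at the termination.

Γ = (Z_L − Z_0)/(Z_L + Z_0) = (22 − 75)/(22 + 75) = -53/97

Γ = -0.546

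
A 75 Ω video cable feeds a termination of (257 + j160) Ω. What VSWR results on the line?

Γ = (Z_L − Z_0)/(Z_L + Z_0) = (182 + j160)/(332 + j160)
|Γ| = 242/369 = 0.658
VSWR = (1 + |Γ|)/(1 − |Γ|) = 1.66/0.342

VSWR ≈ 4.84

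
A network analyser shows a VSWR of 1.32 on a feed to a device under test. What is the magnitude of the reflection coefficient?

|Γ| ≈ 0.138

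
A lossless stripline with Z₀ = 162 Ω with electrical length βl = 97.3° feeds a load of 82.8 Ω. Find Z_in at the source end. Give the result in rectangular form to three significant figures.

Z_in ≈ 303 − j55.2 Ω

tan(βl) = tan(97.3°) = -7.81
Z_in = Z_0·(Z_L + jZ_0·tanβl)/(Z_0 + jZ_L·tanβl)
     = 162·(82.8 − j1260)/(162 − j646)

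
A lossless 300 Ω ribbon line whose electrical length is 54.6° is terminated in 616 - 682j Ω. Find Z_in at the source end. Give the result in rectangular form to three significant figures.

tan(βl) = tan(54.6°) = 1.41
Z_in = Z_0·(Z_L + jZ_0·tanβl)/(Z_0 + jZ_L·tanβl)
     = 300·(616 − j260)/(1260 + j867)

Z_in ≈ 70.7 − j111 Ω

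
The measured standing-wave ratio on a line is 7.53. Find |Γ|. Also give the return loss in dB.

|Γ| = (S − 1)/(S + 1) = (7.53 − 1)/(7.53 + 1) = 6.53/8.53
RL = −20·log₁₀|Γ| = −20·log₁₀(0.766)

|Γ| ≈ 0.766; return loss ≈ 2.32 dB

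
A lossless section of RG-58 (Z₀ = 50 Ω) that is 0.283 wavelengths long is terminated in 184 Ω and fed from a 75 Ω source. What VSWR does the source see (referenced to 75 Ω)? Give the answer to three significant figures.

βl = 2π × 0.283 = 102°
tan(βl) = -4.75
Z_in = Z_0·(Z_L + jZ_0·tanβl)/(Z_0 + jZ_L·tanβl) = 14.1 + j9.71 Ω
Γ_s = (Z_in − Z_s)/(Z_in + Z_s) = (-60.9 + j9.71)/(89.1 + j9.71), |Γ_s| = 0.687
VSWR = (1 + |Γ_s|)/(1 − |Γ_s|)

VSWR ≈ 5.4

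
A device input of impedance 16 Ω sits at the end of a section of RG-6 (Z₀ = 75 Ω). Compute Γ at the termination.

Γ = (Z_L − Z_0)/(Z_L + Z_0) = (16 − 75)/(16 + 75) = -59/91

Γ = -0.648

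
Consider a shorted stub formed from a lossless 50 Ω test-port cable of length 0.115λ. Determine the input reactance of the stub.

βl = 2π × 0.115 = 41.4°
tan(βl) = 0.882
For a shorted stub, Z_in = jZ_0·tan(βl)

X_in ≈ 44.1 Ω (inductive)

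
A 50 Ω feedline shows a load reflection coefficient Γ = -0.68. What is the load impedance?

Z_L ≈ 9.52 Ω

Z_L = Z_0·(1 + Γ)/(1 − Γ) = 50·(0.32)/(1.68)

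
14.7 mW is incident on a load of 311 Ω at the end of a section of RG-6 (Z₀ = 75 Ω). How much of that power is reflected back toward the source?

P_reflected ≈ 5.49 mW

Γ = (311 − 75)/(311 + 75) = 0.611
|Γ|² = 0.374
P_refl = |Γ|²·P_inc = 5.49 mW, P_del = (1 − |Γ|²)·P_inc = 9.21 mW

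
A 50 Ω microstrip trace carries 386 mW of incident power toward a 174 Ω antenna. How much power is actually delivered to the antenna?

P_delivered ≈ 268 mW

Γ = (174 − 50)/(174 + 50) = 0.554
|Γ|² = 0.306
P_refl = |Γ|²·P_inc = 118 mW, P_del = (1 − |Γ|²)·P_inc = 268 mW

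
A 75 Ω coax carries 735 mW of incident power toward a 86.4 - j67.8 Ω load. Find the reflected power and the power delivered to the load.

|Γ| = |(11.4 − j67.8)/(161.4 − j67.8)| = 0.393
|Γ|² = 0.154
P_refl = |Γ|²·P_inc = 113 mW, P_del = (1 − |Γ|²)·P_inc = 622 mW

P_reflected ≈ 113 mW; P_delivered ≈ 622 mW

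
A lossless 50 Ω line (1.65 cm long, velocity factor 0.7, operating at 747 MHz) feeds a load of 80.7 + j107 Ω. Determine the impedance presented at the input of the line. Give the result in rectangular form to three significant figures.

Z_in ≈ 221 − j68 Ω

λ = v/f = 0.7·c / 747 MHz = 0.281 m
βl = 2π·l/λ = 2π × 0.0587 = 21.1°
tan(βl) = tan(21.1°) = 0.386
Z_in = Z_0·(Z_L + jZ_0·tanβl)/(Z_0 + jZ_L·tanβl)
     = 50·(80.7 + j126)/(8.65 + j31.2)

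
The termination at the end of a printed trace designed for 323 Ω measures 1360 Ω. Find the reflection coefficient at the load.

Γ = 0.616

Γ = (Z_L − Z_0)/(Z_L + Z_0) = (1360 − 323)/(1360 + 323) = 1037/1683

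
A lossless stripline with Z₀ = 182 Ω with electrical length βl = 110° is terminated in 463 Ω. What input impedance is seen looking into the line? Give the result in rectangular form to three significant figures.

Z_in ≈ 79.4 + j54.9 Ω

tan(βl) = tan(110°) = -2.75
Z_in = Z_0·(Z_L + jZ_0·tanβl)/(Z_0 + jZ_L·tanβl)
     = 182·(463 − j500)/(182 − j1270)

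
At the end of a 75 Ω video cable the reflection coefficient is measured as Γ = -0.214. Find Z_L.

Z_L = Z_0·(1 + Γ)/(1 − Γ) = 75·(0.786)/(1.21)

Z_L ≈ 48.6 Ω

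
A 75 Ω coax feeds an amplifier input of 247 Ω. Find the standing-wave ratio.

Γ = (247 − 75)/(247 + 75) = 0.534
VSWR = (1 + 0.534)/(1 − 0.534)

VSWR ≈ 3.29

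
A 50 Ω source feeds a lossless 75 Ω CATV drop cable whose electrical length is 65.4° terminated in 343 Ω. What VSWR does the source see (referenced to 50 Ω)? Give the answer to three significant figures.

VSWR ≈ 3.74

tan(βl) = 2.18
Z_in = Z_0·(Z_L + jZ_0·tanβl)/(Z_0 + jZ_L·tanβl) = 19.6 − j32.4 Ω
Γ_s = (Z_in − Z_s)/(Z_in + Z_s) = (-30.4 − j32.4)/(69.6 − j32.4), |Γ_s| = 0.578
VSWR = (1 + |Γ_s|)/(1 − |Γ_s|)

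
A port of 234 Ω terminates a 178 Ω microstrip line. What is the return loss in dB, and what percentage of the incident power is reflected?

Γ = (234 − 178)/(234 + 178) = 0.136
RL = −20·log₁₀(0.136) = 17.3 dB
P_refl/P_inc = |Γ|² = 0.0185

RL ≈ 17.3 dB; 1.85% of incident power reflected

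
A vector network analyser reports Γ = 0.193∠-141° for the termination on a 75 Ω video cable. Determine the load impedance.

Z_L = Z_0·(1 + Γ)/(1 − Γ) = 75·(0.85 − j0.121)/(1.15 + j0.121)

Z_L ≈ 54 − j13.6 Ω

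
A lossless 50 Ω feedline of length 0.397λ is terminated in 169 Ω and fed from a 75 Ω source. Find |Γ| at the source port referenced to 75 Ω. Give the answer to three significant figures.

βl = 2π × 0.397 = 143°
tan(βl) = -0.756
Z_in = Z_0·(Z_L + jZ_0·tanβl)/(Z_0 + jZ_L·tanβl) = 35.3 + j52.3 Ω
Γ_s = (Z_in − Z_s)/(Z_in + Z_s) = (-39.7 + j52.3)/(110 + j52.3), |Γ_s| = 0.538

|Γ| ≈ 0.538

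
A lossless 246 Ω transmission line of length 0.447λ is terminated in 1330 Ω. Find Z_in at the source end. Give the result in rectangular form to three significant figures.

βl = 2π × 0.447 = 161°
tan(βl) = tan(161°) = -0.346
Z_in = Z_0·(Z_L + jZ_0·tanβl)/(Z_0 + jZ_L·tanβl)
     = 246·(1330 − j85.1)/(246 − j460)

Z_in ≈ 331 + j534 Ω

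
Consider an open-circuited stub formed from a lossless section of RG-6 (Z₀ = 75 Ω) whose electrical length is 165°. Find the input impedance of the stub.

tan(βl) = -0.268
For an open-circuited stub, Z_in = −jZ_0·cot(βl) = −jZ_0/tan(βl)

Z_in ≈ +j280 Ω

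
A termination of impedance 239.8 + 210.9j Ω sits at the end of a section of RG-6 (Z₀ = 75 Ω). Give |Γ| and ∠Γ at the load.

Γ ≈ 0.706 ∠ 18.2°

Γ = (Z_L − Z_0)/(Z_L + Z_0) = (164.8 + j210.9)/(314.8 + j210.9)
|Γ| = 268/379 = 0.706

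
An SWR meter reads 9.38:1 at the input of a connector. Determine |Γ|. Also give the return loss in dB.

|Γ| = (S − 1)/(S + 1) = (9.38 − 1)/(9.38 + 1) = 8.38/10.4
RL = −20·log₁₀|Γ| = −20·log₁₀(0.807)

|Γ| ≈ 0.807; return loss ≈ 1.86 dB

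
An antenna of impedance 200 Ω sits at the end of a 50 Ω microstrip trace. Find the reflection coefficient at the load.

Γ = (Z_L − Z_0)/(Z_L + Z_0) = (200 − 50)/(200 + 50) = 150/250

Γ = 0.6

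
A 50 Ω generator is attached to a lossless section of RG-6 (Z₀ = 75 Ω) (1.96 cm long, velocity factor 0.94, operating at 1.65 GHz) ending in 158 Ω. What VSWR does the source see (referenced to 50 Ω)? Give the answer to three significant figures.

λ = v/f = 0.94·c / 1.65 GHz = 0.171 m
βl = 2π·l/λ = 2π × 0.115 = 41.3°
tan(βl) = 0.878
Z_in = Z_0·(Z_L + jZ_0·tanβl)/(Z_0 + jZ_L·tanβl) = 63.3 − j51.2 Ω
Γ_s = (Z_in − Z_s)/(Z_in + Z_s) = (13.3 − j51.2)/(113 − j51.2), |Γ_s| = 0.426
VSWR = (1 + |Γ_s|)/(1 − |Γ_s|)

VSWR ≈ 2.48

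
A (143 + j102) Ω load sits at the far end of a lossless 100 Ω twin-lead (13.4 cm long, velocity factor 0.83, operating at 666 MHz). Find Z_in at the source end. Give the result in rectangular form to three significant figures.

λ = v/f = 0.83·c / 666 MHz = 0.374 m
βl = 2π·l/λ = 2π × 0.358 = 129°
tan(βl) = tan(129°) = -1.23
Z_in = Z_0·(Z_L + jZ_0·tanβl)/(Z_0 + jZ_L·tanβl)
     = 100·(143 − j21.4)/(226 − j176)

Z_in ≈ 43.9 + j24.8 Ω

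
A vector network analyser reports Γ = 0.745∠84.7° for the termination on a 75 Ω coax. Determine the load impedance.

Z_L ≈ 23.5 + j78.5 Ω

Z_L = Z_0·(1 + Γ)/(1 − Γ) = 75·(1.07 + j0.742)/(0.931 − j0.742)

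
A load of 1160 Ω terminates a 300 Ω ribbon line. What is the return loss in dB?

Γ = (1160 − 300)/(1160 + 300) = 0.589
RL = −20·log₁₀|Γ| = −20·log₁₀(0.589)

RL ≈ 4.6 dB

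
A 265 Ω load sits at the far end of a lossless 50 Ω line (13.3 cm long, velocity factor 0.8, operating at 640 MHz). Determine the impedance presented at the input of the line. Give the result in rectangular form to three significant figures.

Z_in ≈ 14.7 + j36.5 Ω

λ = v/f = 0.8·c / 640 MHz = 0.375 m
βl = 2π·l/λ = 2π × 0.355 = 128°
tan(βl) = tan(128°) = -1.29
Z_in = Z_0·(Z_L + jZ_0·tanβl)/(Z_0 + jZ_L·tanβl)
     = 50·(265 − j64.7)/(50 − j343)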